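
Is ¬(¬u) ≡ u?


Compare truth tables:
u | φ | ψ
---------
F | F | F
T | T | T
The columns φ and ψ agree on every row.

Yes, they are logically equivalent.


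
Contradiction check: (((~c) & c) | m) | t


Truth table over {c, m, t}:
c | m | t | φ
-------------
False | False | False | False
True | False | False | False
False | True | False | True
True | True | False | True
False | False | True | True
True | False | True | True
False | True | True | True
True | True | True | True
Satisfying assignment at row 3: c=False, m=True, t=False gives True.

No, it is not a contradiction.


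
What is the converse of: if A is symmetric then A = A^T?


The converse of (P → Q) is (Q → P). It is not in general equivalent to the original.
Here P = 'A is symmetric' and Q = 'A = A^T'.

If A = A^T, then A is symmetric.


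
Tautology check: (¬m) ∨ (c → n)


Build the truth table over {c, m, n}:
c | m | n | φ
-------------
F | F | F | T
T | F | F | T
F | T | F | T
T | T | F | F
F | F | T | T
T | F | T | T
F | T | T | T
T | T | T | T
Counterexample at row 4: with c=T, m=T, n=F, the formula is F.

No, it is not a tautology.


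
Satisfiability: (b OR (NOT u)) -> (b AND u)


Search for a satisfying assignment over {b, u}.
Try b=F, u=T: the formula evaluates to T.
A satisfying assignment exists.

Satisfiable.


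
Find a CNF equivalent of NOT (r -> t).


Step 1: Rewrite r → t as ¬r ∨ t.
Step 2: Negate: ¬(¬r ∨ t) = r ∧ ¬t (De Morgan + double negation).

r AND (NOT t)


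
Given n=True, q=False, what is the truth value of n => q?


Implication is false only when antecedent is true and consequent is false.
Substitute: n=True, q=False.
True => False evaluates to False.

False


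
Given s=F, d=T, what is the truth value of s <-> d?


Biconditional is true when both operands have the same truth value.
Substitute: s=F, d=T.
F <-> T evaluates to F.

F


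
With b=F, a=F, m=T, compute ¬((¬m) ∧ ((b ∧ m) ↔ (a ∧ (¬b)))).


Substitute b=F, a=F, m=T:
¬m = F
b ∧ m = F ∧ T = F
¬b = T
a ∧ (¬b) = F ∧ T = F
(b ∧ m) ↔ (a ∧ (¬b)) = F ↔ F = T
(¬m) ∧ ((b ∧ m) ↔ (a ∧ (¬b))) = F ∧ T = F
¬((¬m) ∧ ((b ∧ m) ↔ (a ∧ (¬b)))) = T

T


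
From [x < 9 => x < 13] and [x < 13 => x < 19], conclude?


Hypothetical syllogism: from (P → Q) and (Q → R), infer (P → R).
Chain the two implications through the shared middle term 'x < 13'.

x < 9 => x < 19


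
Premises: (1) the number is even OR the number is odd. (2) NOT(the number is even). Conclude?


Disjunctive syllogism: from (P ∨ Q) and ¬P, infer Q.
One disjunct, 'the number is even', is ruled out; the other must hold.

the number is odd


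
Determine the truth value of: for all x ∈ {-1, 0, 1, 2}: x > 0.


Evaluate the predicate on each element: -1:F, 0:F, 1:T, 2:T.
Counterexample x = -1 fails the predicate.

F


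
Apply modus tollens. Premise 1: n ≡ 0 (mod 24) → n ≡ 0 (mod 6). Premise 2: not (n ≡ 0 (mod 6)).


Modus tollens: from (P → Q) and ¬Q, infer ¬P.
Q = 'n ≡ 0 (mod 6)' is denied; since P → Q, P must also fail.

Not (n ≡ 0 (mod 24)).


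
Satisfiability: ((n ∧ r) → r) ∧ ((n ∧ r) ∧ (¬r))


Check all 4 assignments over {n, r}:
n | r | φ
---------
F | F | F
T | F | F
F | T | F
T | T | F
No assignment makes the formula true.

Unsatisfiable.


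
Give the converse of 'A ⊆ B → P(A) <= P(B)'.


The converse of (P → Q) is (Q → P). It is not in general equivalent to the original.
Here P = 'A ⊆ B' and Q = 'P(A) <= P(B)'.

If P(A) <= P(B), then A ⊆ B.


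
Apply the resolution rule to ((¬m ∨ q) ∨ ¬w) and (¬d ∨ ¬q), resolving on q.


The clauses contain complementary literals q and ¬q.
Resolution eliminates this pair and disjoins the remaining literals (merging duplicates).

((¬w ∨ ¬m) ∨ ¬d)


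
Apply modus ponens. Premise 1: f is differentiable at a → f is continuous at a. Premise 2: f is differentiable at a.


Modus ponens: from (P → Q) and P, infer Q.
P = 'f is differentiable at a' is asserted, and P → Q holds, so Q follows.

f is continuous at a.


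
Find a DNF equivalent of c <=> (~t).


Step 1: c ↔ (¬t) is true exactly when both agree: (c ∧ (¬t)) ∨ (¬c ∧ ¬(¬t)).
Step 2: Eliminate any double negations (¬¬X = X).

(c & (~t)) | ((~c) & t)


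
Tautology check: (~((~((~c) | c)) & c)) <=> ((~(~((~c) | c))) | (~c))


Build the truth table over {c}:
c | φ
-----
False | True
True | True
Every row evaluates to true.

Yes, it is a tautology.


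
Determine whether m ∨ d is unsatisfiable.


Truth table over {d, m}:
d | m | φ
---------
F | F | F
T | F | T
F | T | T
T | T | T
Satisfying assignment at row 2: d=T, m=F gives T.

No, it is not a contradiction.


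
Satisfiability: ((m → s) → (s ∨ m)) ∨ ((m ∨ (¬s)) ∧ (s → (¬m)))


Search for a satisfying assignment over {m, s}.
Try m=F, s=F: the formula evaluates to T.
A satisfying assignment exists.

Satisfiable.


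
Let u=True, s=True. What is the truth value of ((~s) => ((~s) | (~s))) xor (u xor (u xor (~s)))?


Substitute u=True, s=True:
~s = False
~s = False
~s = False
(~s) | (~s) = False | False = False
(~s) => ((~s) | (~s)) = False => False = True
~s = False
u xor (~s) = True xor False = True
u xor (u xor (~s)) = True xor True = False
((~s) => ((~s) | (~s))) xor (u xor (u xor (~s))) = True xor False = True

True


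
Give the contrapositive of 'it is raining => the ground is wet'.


The contrapositive of (P → Q) is (¬Q → ¬P); it is logically equivalent to the original.
Here P = 'it is raining' and Q = 'the ground is wet'.

If not (the ground is wet), then not (it is raining).


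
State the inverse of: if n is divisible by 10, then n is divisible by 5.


The inverse of (P → Q) is (¬P → ¬Q). It is equivalent to the converse, not to the original.
Here P = 'n is divisible by 10' and Q = 'n is divisible by 5'.

If not (n is divisible by 10), then not (n is divisible by 5).


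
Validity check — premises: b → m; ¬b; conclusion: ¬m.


This is denying the antecedent (fallacy). There exist truth assignments where the premises are all true but the conclusion is false.

Invalid.


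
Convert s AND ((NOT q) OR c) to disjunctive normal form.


Step 1: Distribute ∧ over ∨: s ∧ ((¬q) ∨ c) = (s ∧ (¬q)) ∨ (s ∧ c).

(s AND (NOT q)) OR (s AND c)


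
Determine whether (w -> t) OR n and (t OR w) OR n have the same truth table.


Compare truth tables:
n | t | w | φ | ψ
-----------------
F | F | F | T | F
T | F | F | T | T
F | T | F | T | T
T | T | F | T | T
F | F | T | F | T
T | F | T | T | T
F | T | T | T | T
T | T | T | T | T
They differ at row 1 (n=F, t=F, w=F): φ=T but ψ=F.

No, they are not logically equivalent.


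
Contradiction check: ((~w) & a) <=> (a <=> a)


Truth table over {a, w}:
a | w | φ
---------
False | False | False
True | False | True
False | True | False
True | True | False
Satisfying assignment at row 2: a=True, w=False gives True.

No, it is not a contradiction.


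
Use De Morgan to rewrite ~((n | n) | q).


De Morgan: the negation of a disjunction is the conjunction of the negations.
Distribute ~ across |, flipping it to &, and negate each literal.

((~n) & (~n)) & (~q)


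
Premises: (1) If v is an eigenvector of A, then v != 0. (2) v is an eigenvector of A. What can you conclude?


Modus ponens: from (P → Q) and P, infer Q.
P = 'v is an eigenvector of A' is asserted, and P → Q holds, so Q follows.

v != 0.


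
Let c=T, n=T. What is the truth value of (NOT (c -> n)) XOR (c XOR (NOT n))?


Substitute c=T, n=T:
c -> n = T -> T = T
NOT (c -> n) = F
NOT n = F
c XOR (NOT n) = T XOR F = T
(NOT (c -> n)) XOR (c XOR (NOT n)) = F XOR T = T

T


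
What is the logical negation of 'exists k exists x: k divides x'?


Negation flips each quantifier (∀↔∃) and negates the inner predicate.
¬(exists k exists x: φ) = forall k forall x: ¬φ.

forall k forall x: ~(k divides x)


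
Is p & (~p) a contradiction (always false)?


Truth table over {p}:
p | φ
-----
False | False
True | False
Every row is false.

Yes, it is a contradiction.


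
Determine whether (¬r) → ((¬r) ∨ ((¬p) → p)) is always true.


Build the truth table over {p, r}:
p | r | φ
---------
F | F | T
T | F | T
F | T | T
T | T | T
Every row evaluates to true.

Yes, it is a tautology.


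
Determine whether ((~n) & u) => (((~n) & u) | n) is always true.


Build the truth table over {n, u}:
n | u | φ
---------
False | False | True
True | False | True
False | True | True
True | True | True
Every row evaluates to true.

Yes, it is a tautology.


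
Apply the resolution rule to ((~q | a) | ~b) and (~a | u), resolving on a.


The clauses contain complementary literals a and ~a.
Resolution eliminates this pair and disjoins the remaining literals (merging duplicates).

((~q | ~b) | u)


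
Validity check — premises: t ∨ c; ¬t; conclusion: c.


This matches the form of disjunctive syllogism: the conclusion follows in every model of the premises.

Valid.


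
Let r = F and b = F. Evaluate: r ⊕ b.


Exclusive or is true when exactly one operand is true.
Substitute: r=F, b=F.
F ⊕ F evaluates to F.

F


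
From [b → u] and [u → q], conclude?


Hypothetical syllogism: from (P → Q) and (Q → R), infer (P → R).
Chain the two implications through the shared middle term 'u'.

b → q


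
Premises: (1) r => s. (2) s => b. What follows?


Hypothetical syllogism: from (P → Q) and (Q → R), infer (P → R).
Chain the two implications through the shared middle term 's'.

r => b


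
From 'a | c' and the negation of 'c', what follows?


Disjunctive syllogism: from (P ∨ Q) and ¬P, infer Q.
One disjunct, 'c', is ruled out; the other must hold.

a


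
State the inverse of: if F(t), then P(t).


The inverse of (P → Q) is (¬P → ¬Q). It is equivalent to the converse, not to the original.
Here P = 'F(t)' and Q = 'P(t)'.

If not (F(t)), then not (P(t)).


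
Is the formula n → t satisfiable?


Search for a satisfying assignment over {n, t}.
Try n=F, t=F: the formula evaluates to T.
A satisfying assignment exists.

Satisfiable.


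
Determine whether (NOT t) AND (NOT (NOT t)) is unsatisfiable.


Truth table over {t}:
t | φ
-----
F | F
T | F
Every row is false.

Yes, it is a contradiction.


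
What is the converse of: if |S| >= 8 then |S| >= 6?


The converse of (P → Q) is (Q → P). It is not in general equivalent to the original.
Here P = '|S| >= 8' and Q = '|S| >= 6'.

If |S| >= 6, then |S| >= 8.


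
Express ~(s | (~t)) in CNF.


Step 1: Apply De Morgan: ¬(s ∨ (¬t)) = ¬s ∧ ¬(¬t).
Step 2: Eliminate any double negations (¬¬X = X).

(~s) & t


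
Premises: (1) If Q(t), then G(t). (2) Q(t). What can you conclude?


Modus ponens: from (P → Q) and P, infer Q.
P = 'Q(t)' is asserted, and P → Q holds, so Q follows.

G(t).


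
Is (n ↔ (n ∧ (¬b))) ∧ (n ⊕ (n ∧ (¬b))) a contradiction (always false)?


Truth table over {b, n}:
b | n | φ
---------
F | F | F
T | F | F
F | T | F
T | T | F
Every row is false.

Yes, it is a contradiction.


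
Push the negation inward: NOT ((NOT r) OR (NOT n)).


De Morgan: the negation of a disjunction is the conjunction of the negations.
Distribute NOT across OR, flipping it to AND, and negate each literal.

r AND n


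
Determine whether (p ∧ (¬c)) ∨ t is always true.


Build the truth table over {c, p, t}:
c | p | t | φ
-------------
F | F | F | F
T | F | F | F
F | T | F | T
T | T | F | F
F | F | T | T
T | F | T | T
F | T | T | T
T | T | T | T
Counterexample at row 1: with c=F, p=F, t=F, the formula is F.

No, it is not a tautology.


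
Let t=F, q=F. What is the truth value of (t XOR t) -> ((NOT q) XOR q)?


Substitute t=F, q=F:
t XOR t = F XOR F = F
NOT q = T
(NOT q) XOR q = T XOR F = T
(t XOR t) -> ((NOT q) XOR q) = F -> T = T

T


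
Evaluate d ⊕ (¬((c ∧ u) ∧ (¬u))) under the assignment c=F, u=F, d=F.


Substitute c=F, u=F, d=F:
c ∧ u = F ∧ F = F
¬u = T
(c ∧ u) ∧ (¬u) = F ∧ T = F
¬((c ∧ u) ∧ (¬u)) = T
d ⊕ (¬((c ∧ u) ∧ (¬u))) = F ⊕ T = T

T


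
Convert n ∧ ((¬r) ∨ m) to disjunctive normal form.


Step 1: Distribute ∧ over ∨: n ∧ ((¬r) ∨ m) = (n ∧ (¬r)) ∨ (n ∧ m).

(n ∧ (¬r)) ∨ (n ∧ m)


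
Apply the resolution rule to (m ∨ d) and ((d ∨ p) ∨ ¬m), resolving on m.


The clauses contain complementary literals m and ¬m.
Resolution eliminates this pair and disjoins the remaining literals (merging duplicates).

(d ∨ p)


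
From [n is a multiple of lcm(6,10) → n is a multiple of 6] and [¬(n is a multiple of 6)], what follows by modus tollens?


Modus tollens: from (P → Q) and ¬Q, infer ¬P.
Q = 'n is a multiple of 6' is denied; since P → Q, P must also fail.

Not (n is a multiple of lcm(6,10)).


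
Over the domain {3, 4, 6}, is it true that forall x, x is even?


Evaluate the predicate on each element: 3:False, 4:True, 6:True.
Counterexample x = 3 fails the predicate.

False


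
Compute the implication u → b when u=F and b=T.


Implication is false only when antecedent is true and consequent is false.
Substitute: u=F, b=T.
F → T evaluates to T.

T


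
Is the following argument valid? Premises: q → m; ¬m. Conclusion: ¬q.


This matches the form of modus tollens: the conclusion follows in every model of the premises.

Valid.


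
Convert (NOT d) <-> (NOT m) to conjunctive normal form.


Step 1: Rewrite (¬d) ↔ (¬m) as ((¬d) → (¬m)) ∧ ((¬m) → (¬d)).
Step 2: Rewrite each implication as a disjunction.
Step 3: Eliminate any double negations (¬¬X = X).

(d OR (NOT m)) AND (m OR (NOT d))


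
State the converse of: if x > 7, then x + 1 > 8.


The converse of (P → Q) is (Q → P). It is not in general equivalent to the original.
Here P = 'x > 7' and Q = 'x + 1 > 8'.

If x + 1 > 8, then x > 7.


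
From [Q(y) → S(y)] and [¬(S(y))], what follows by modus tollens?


Modus tollens: from (P → Q) and ¬Q, infer ¬P.
Q = 'S(y)' is denied; since P → Q, P must also fail.

Not (Q(y)).


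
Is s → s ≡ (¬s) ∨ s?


Compare truth tables:
s | φ | ψ
---------
F | T | T
T | T | T
The columns φ and ψ agree on every row.

Yes, they are logically equivalent.


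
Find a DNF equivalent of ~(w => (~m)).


Step 1: Rewrite implication then negate: ¬(¬w ∨ (¬m)) = w ∧ ¬(¬m).
Step 2: Eliminate any double negations (¬¬X = X).

w & m


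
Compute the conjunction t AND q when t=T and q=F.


Conjunction is true only when both operands are true.
Substitute: t=T, q=F.
T AND F evaluates to F.

F


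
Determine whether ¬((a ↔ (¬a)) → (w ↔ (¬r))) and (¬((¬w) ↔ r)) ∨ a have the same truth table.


Compare truth tables:
a | r | w | φ | ψ
-----------------
F | F | F | F | T
T | F | F | F | T
F | T | F | F | F
T | T | F | F | T
F | F | T | F | F
T | F | T | F | T
F | T | T | F | T
T | T | T | F | T
They differ at row 1 (a=F, r=F, w=F): φ=F but ψ=T.

No, they are not logically equivalent.


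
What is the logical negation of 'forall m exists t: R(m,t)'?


Negation flips each quantifier (∀↔∃) and negates the inner predicate.
¬(forall m exists t: φ) = exists m forall t: ¬φ.

exists m forall t: ~(R(m,t))


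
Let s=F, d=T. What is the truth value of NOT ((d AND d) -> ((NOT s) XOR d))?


Substitute s=F, d=T:
d AND d = T AND T = T
NOT s = T
(NOT s) XOR d = T XOR T = F
(d AND d) -> ((NOT s) XOR d) = T -> F = F
NOT ((d AND d) -> ((NOT s) XOR d)) = T

T


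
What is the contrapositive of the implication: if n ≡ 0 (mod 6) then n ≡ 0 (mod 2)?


The contrapositive of (P → Q) is (¬Q → ¬P); it is logically equivalent to the original.
Here P = 'n ≡ 0 (mod 6)' and Q = 'n ≡ 0 (mod 2)'.

If not (n ≡ 0 (mod 2)), then not (n ≡ 0 (mod 6)).


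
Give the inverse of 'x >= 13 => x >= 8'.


The inverse of (P → Q) is (¬P → ¬Q). It is equivalent to the converse, not to the original.
Here P = 'x >= 13' and Q = 'x >= 8'.

If not (x >= 13), then not (x >= 8).


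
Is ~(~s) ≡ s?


Compare truth tables:
s | φ | ψ
---------
False | False | False
True | True | True
The columns φ and ψ agree on every row.

Yes, they are logically equivalent.


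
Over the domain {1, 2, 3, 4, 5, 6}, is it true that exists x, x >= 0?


Evaluate the predicate on each element: 1:True, 2:True, 3:True, 4:True, 5:True, 6:True.
Witness x = 1 satisfies the predicate.

True


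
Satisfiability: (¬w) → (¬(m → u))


Search for a satisfying assignment over {m, u, w}.
Try m=T, u=F, w=F: the formula evaluates to T.
A satisfying assignment exists.

Satisfiable.


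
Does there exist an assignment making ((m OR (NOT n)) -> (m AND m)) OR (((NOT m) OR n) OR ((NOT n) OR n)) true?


Search for a satisfying assignment over {m, n}.
Try m=F, n=F: the formula evaluates to T.
A satisfying assignment exists.

Satisfiable.


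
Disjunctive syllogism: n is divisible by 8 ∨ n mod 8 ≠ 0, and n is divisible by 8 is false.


Disjunctive syllogism: from (P ∨ Q) and ¬P, infer Q.
One disjunct, 'n is divisible by 8', is ruled out; the other must hold.

n mod 8 ≠ 0


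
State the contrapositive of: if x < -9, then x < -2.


The contrapositive of (P → Q) is (¬Q → ¬P); it is logically equivalent to the original.
Here P = 'x < -9' and Q = 'x < -2'.

If not (x < -2), then not (x < -9).


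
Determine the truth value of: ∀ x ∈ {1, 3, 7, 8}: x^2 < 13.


Evaluate the predicate on each element: 1:T, 3:T, 7:F, 8:F.
Counterexample x = 7 fails the predicate.

F


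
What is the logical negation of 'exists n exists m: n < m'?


Negation flips each quantifier (∀↔∃) and negates the inner predicate.
¬(exists n exists m: φ) = forall n forall m: ¬φ.

forall n forall m: ~(n < m)


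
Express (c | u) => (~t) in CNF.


Step 1: Rewrite as ¬(c ∨ u) ∨ (¬t) = (¬c ∧ ¬u) ∨ (¬t).
Step 2: Distribute ∨ over ∧.

((~c) | (~t)) & ((~u) | (~t))


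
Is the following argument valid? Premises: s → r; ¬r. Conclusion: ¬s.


This matches the form of modus tollens: the conclusion follows in every model of the premises.

Valid.


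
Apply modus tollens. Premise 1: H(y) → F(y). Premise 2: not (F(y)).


Modus tollens: from (P → Q) and ¬Q, infer ¬P.
Q = 'F(y)' is denied; since P → Q, P must also fail.

Not (H(y)).


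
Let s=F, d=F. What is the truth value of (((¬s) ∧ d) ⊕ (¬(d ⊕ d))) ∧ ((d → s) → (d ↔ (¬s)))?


Substitute s=F, d=F:
¬s = T
(¬s) ∧ d = T ∧ F = F
d ⊕ d = F ⊕ F = F
¬(d ⊕ d) = T
((¬s) ∧ d) ⊕ (¬(d ⊕ d)) = F ⊕ T = T
d → s = F → F = T
¬s = T
d ↔ (¬s) = F ↔ T = F
(d → s) → (d ↔ (¬s)) = T → F = F
(((¬s) ∧ d) ⊕ (¬(d ⊕ d))) ∧ ((d → s) → (d ↔ (¬s))) = T ∧ F = F

F


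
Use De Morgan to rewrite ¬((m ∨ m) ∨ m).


De Morgan: the negation of a disjunction is the conjunction of the negations.
Distribute ¬ across ∨, flipping it to ∧, and negate each literal.

((¬m) ∧ (¬m)) ∧ (¬m)


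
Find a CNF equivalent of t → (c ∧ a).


Step 1: Rewrite t → (c ∧ a) as ¬t ∨ (c ∧ a).
Step 2: Distribute ∨ over ∧.

((¬t) ∨ c) ∧ ((¬t) ∨ a)


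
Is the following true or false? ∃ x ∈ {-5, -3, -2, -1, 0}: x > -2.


Evaluate the predicate on each element: -5:F, -3:F, -2:F, -1:T, 0:T.
Witness x = -1 satisfies the predicate.

T


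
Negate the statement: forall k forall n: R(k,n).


Negation flips each quantifier (∀↔∃) and negates the inner predicate.
¬(forall k forall n: φ) = exists k exists n: ¬φ.

exists k exists n: ~(R(k,n))


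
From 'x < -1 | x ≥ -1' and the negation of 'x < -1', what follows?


Disjunctive syllogism: from (P ∨ Q) and ¬P, infer Q.
One disjunct, 'x < -1', is ruled out; the other must hold.

x ≥ -1


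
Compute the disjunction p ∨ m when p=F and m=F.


Disjunction is false only when both operands are false.
Substitute: p=F, m=F.
F ∨ F evaluates to F.

F


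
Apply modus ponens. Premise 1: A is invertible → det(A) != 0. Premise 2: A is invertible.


Modus ponens: from (P → Q) and P, infer Q.
P = 'A is invertible' is asserted, and P → Q holds, so Q follows.

det(A) != 0.


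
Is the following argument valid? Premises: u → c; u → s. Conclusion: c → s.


This is (no valid rule). There exist truth assignments where the premises are all true but the conclusion is false.

Invalid.


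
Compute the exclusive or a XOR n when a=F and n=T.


Exclusive or is true when exactly one operand is true.
Substitute: a=F, n=T.
F XOR T evaluates to T.

T


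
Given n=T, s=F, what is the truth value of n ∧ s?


Conjunction is true only when both operands are true.
Substitute: n=T, s=F.
T ∧ F evaluates to F.

F


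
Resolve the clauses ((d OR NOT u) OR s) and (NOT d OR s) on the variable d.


The clauses contain complementary literals d and NOTd.
Resolution eliminates this pair and disjoins the remaining literals (merging duplicates).

(s OR NOT u)


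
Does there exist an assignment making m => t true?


Search for a satisfying assignment over {m, t}.
Try m=False, t=False: the formula evaluates to True.
A satisfying assignment exists.

Satisfiable.


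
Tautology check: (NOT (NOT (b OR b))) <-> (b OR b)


Build the truth table over {b}:
b | φ
-----
F | T
T | T
Every row evaluates to true.

Yes, it is a tautology.


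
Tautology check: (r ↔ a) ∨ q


Build the truth table over {a, q, r}:
a | q | r | φ
-------------
F | F | F | T
T | F | F | F
F | T | F | T
T | T | F | T
F | F | T | F
T | F | T | T
F | T | T | T
T | T | T | T
Counterexample at row 2: with a=T, q=F, r=F, the formula is F.

No, it is not a tautology.


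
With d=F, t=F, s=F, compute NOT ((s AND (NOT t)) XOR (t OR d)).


Substitute d=F, t=F, s=F:
NOT t = T
s AND (NOT t) = F AND T = F
t OR d = F OR F = F
(s AND (NOT t)) XOR (t OR d) = F XOR F = F
NOT ((s AND (NOT t)) XOR (t OR d)) = T

T


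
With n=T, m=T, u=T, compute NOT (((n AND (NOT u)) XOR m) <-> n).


Substitute n=T, m=T, u=T:
NOT u = F
n AND (NOT u) = T AND F = F
(n AND (NOT u)) XOR m = F XOR T = T
((n AND (NOT u)) XOR m) <-> n = T <-> T = T
NOT (((n AND (NOT u)) XOR m) <-> n) = F

F


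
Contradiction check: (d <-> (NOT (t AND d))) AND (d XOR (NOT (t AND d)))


Truth table over {d, t}:
d | t | φ
---------
F | F | F
T | F | F
F | T | F
T | T | F
Every row is false.

Yes, it is a contradiction.


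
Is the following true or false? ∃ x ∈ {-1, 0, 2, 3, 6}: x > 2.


Evaluate the predicate on each element: -1:F, 0:F, 2:F, 3:T, 6:T.
Witness x = 3 satisfies the predicate.

T


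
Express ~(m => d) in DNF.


Step 1: Rewrite implication then negate: ¬(¬m ∨ d) = m ∧ ¬d.

m & (~d)


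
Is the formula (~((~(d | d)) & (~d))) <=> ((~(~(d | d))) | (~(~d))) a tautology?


Build the truth table over {d}:
d | φ
-----
False | True
True | True
Every row evaluates to true.

Yes, it is a tautology.


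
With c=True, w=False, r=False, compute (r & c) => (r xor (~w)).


Substitute c=True, w=False, r=False:
r & c = False & True = False
~w = True
r xor (~w) = False xor True = True
(r & c) => (r xor (~w)) = False => True = True

True


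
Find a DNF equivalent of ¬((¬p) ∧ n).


Step 1: Apply De Morgan: ¬((¬p) ∧ n) = ¬(¬p) ∨ ¬n.
Step 2: Eliminate any double negations (¬¬X = X).

p ∨ (¬n)


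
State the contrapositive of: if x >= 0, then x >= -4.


The contrapositive of (P → Q) is (¬Q → ¬P); it is logically equivalent to the original.
Here P = 'x >= 0' and Q = 'x >= -4'.

If not (x >= -4), then not (x >= 0).


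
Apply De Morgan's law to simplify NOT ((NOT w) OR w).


De Morgan: the negation of a disjunction is the conjunction of the negations.
Distribute NOT across OR, flipping it to AND, and negate each literal.

w AND (NOT w)


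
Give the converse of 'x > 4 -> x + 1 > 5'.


The converse of (P → Q) is (Q → P). It is not in general equivalent to the original.
Here P = 'x > 4' and Q = 'x + 1 > 5'.

If x + 1 > 5, then x > 4.


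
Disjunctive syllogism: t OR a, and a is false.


Disjunctive syllogism: from (P ∨ Q) and ¬P, infer Q.
One disjunct, 'a', is ruled out; the other must hold.

t


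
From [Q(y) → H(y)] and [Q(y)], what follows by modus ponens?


Modus ponens: from (P → Q) and P, infer Q.
P = 'Q(y)' is asserted, and P → Q holds, so Q follows.

H(y).


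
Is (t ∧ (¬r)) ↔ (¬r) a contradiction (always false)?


Truth table over {r, t}:
r | t | φ
---------
F | F | F
T | F | T
F | T | T
T | T | T
Satisfying assignment at row 2: r=T, t=F gives T.

No, it is not a contradiction.


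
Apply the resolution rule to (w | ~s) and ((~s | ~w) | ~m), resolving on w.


The clauses contain complementary literals w and ~w.
Resolution eliminates this pair and disjoins the remaining literals (merging duplicates).

(~s | ~m)


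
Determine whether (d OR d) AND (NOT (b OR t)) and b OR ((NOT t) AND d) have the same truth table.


Compare truth tables:
b | d | t | φ | ψ
-----------------
F | F | F | F | F
T | F | F | F | T
F | T | F | T | T
T | T | F | F | T
F | F | T | F | F
T | F | T | F | T
F | T | T | F | F
T | T | T | F | T
They differ at row 2 (b=T, d=F, t=F): φ=F but ψ=T.

No, they are not logically equivalent.


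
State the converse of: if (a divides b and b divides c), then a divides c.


The converse of (P → Q) is (Q → P). It is not in general equivalent to the original.
Here P = '(a divides b and b divides c)' and Q = 'a divides c'.

If a divides c, then (a divides b and b divides c).


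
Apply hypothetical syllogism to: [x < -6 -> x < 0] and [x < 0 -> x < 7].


Hypothetical syllogism: from (P → Q) and (Q → R), infer (P → R).
Chain the two implications through the shared middle term 'x < 0'.

x < -6 -> x < 7


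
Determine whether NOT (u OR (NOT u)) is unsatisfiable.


Truth table over {u}:
u | φ
-----
F | F
T | F
Every row is false.

Yes, it is a contradiction.


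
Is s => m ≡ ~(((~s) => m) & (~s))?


Compare truth tables:
m | s | φ | ψ
-------------
False | False | True | True
True | False | True | False
False | True | False | True
True | True | True | True
They differ at row 2 (m=True, s=False): φ=True but ψ=False.

No, they are not logically equivalent.


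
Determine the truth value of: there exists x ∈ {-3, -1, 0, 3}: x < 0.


Evaluate the predicate on each element: -3:T, -1:T, 0:F, 3:F.
Witness x = -3 satisfies the predicate.

T


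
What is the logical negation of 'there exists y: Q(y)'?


¬(for all x: φ) = there exists x: ¬φ, and ¬(there exists x: φ) = for all x: ¬φ.
Apply to the existential statement.

for all y: NOT(Q(y))


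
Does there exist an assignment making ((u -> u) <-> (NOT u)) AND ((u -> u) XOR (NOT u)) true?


Check all 2 assignments over {u}:
u | φ
-----
F | F
T | F
No assignment makes the formula true.

Unsatisfiable.


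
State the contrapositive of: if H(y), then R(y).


The contrapositive of (P → Q) is (¬Q → ¬P); it is logically equivalent to the original.
Here P = 'H(y)' and Q = 'R(y)'.

If not (R(y)), then not (H(y)).


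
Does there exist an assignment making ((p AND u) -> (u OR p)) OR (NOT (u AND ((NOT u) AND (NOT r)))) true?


Search for a satisfying assignment over {p, r, u}.
Try p=F, r=F, u=F: the formula evaluates to T.
A satisfying assignment exists.

Satisfiable.


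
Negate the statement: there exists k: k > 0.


¬(for all x: φ) = there exists x: ¬φ, and ¬(there exists x: φ) = for all x: ¬φ.
Apply to the existential statement.

for all k: NOT(k > 0)


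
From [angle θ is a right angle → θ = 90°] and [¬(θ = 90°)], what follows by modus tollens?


Modus tollens: from (P → Q) and ¬Q, infer ¬P.
Q = 'θ = 90°' is denied; since P → Q, P must also fail.

Not (angle θ is a right angle).


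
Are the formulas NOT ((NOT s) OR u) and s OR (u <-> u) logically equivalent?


Compare truth tables:
s | u | φ | ψ
-------------
F | F | F | T
T | F | T | T
F | T | F | T
T | T | F | T
They differ at row 1 (s=F, u=F): φ=F but ψ=T.

No, they are not logically equivalent.


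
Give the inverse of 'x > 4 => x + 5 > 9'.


The inverse of (P → Q) is (¬P → ¬Q). It is equivalent to the converse, not to the original.
Here P = 'x > 4' and Q = 'x + 5 > 9'.

If not (x > 4), then not (x + 5 > 9).


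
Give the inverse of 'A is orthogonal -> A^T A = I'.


The inverse of (P → Q) is (¬P → ¬Q). It is equivalent to the converse, not to the original.
Here P = 'A is orthogonal' and Q = 'A^T A = I'.

If not (A is orthogonal), then not (A^T A = I).


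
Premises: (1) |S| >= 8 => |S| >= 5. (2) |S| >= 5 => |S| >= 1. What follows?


Hypothetical syllogism: from (P → Q) and (Q → R), infer (P → R).
Chain the two implications through the shared middle term '|S| >= 5'.

|S| >= 8 => |S| >= 1


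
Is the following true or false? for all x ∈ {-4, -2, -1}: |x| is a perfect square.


Evaluate the predicate on each element: -4:T, -2:F, -1:T.
Counterexample x = -2 fails the predicate.

F


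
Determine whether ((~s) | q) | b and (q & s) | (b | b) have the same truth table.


Compare truth tables:
b | q | s | φ | ψ
-----------------
False | False | False | True | False
True | False | False | True | True
False | True | False | True | False
True | True | False | True | True
False | False | True | False | False
True | False | True | True | True
False | True | True | True | True
True | True | True | True | True
They differ at row 1 (b=False, q=False, s=False): φ=True but ψ=False.

No, they are not logically equivalent.


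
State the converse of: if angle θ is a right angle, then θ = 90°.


The converse of (P → Q) is (Q → P). It is not in general equivalent to the original.
Here P = 'angle θ is a right angle' and Q = 'θ = 90°'.

If θ = 90°, then angle θ is a right angle.


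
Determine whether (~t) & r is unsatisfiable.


Truth table over {r, t}:
r | t | φ
---------
False | False | False
True | False | True
False | True | False
True | True | False
Satisfying assignment at row 2: r=True, t=False gives True.

No, it is not a contradiction.


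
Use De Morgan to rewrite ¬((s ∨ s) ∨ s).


De Morgan: the negation of a disjunction is the conjunction of the negations.
Distribute ¬ across ∨, flipping it to ∧, and negate each literal.

((¬s) ∧ (¬s)) ∧ (¬s)


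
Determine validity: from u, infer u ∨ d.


This matches the form of disjunction introduction: the conclusion follows in every model of the premises.

Valid.


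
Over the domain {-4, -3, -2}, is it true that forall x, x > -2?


Evaluate the predicate on each element: -4:False, -3:False, -2:False.
Counterexample x = -4 fails the predicate.

False


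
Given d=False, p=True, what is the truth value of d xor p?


Exclusive or is true when exactly one operand is true.
Substitute: d=False, p=True.
False xor True evaluates to True.

True


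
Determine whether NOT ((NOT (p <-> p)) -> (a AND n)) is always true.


Build the truth table over {a, n, p}:
a | n | p | φ
-------------
F | F | F | F
T | F | F | F
F | T | F | F
T | T | F | F
F | F | T | F
T | F | T | F
F | T | T | F
T | T | T | F
Counterexample at row 1: with a=F, n=F, p=F, the formula is F.

No, it is not a tautology.


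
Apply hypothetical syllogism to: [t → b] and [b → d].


Hypothetical syllogism: from (P → Q) and (Q → R), infer (P → R).
Chain the two implications through the shared middle term 'b'.

t → d


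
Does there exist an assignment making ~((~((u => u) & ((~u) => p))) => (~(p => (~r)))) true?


Search for a satisfying assignment over {p, r, u}.
Try p=False, r=False, u=False: the formula evaluates to True.
A satisfying assignment exists.

Satisfiable.


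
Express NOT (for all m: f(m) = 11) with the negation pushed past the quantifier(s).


¬(for all x: φ) = there exists x: ¬φ, and ¬(there exists x: φ) = for all x: ¬φ.
Apply to the universal statement.

there exists m: NOT(f(m) = 11)


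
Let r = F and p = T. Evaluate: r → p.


Implication is false only when antecedent is true and consequent is false.
Substitute: r=F, p=T.
F → T evaluates to T.

T


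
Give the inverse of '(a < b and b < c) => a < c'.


The inverse of (P → Q) is (¬P → ¬Q). It is equivalent to the converse, not to the original.
Here P = '(a < b and b < c)' and Q = 'a < c'.

If not ((a < b and b < c)), then not (a < c).


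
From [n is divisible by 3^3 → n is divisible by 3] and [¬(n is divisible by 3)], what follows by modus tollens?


Modus tollens: from (P → Q) and ¬Q, infer ¬P.
Q = 'n is divisible by 3' is denied; since P → Q, P must also fail.

Not (n is divisible by 3^3).


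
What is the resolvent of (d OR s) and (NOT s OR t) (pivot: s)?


The clauses contain complementary literals s and NOTs.
Resolution eliminates this pair and disjoins the remaining literals (merging duplicates).

(d OR t)


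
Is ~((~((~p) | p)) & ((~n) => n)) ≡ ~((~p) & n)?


Compare truth tables:
n | p | φ | ψ
-------------
False | False | True | True
True | False | True | False
False | True | True | True
True | True | True | True
They differ at row 2 (n=True, p=False): φ=True but ψ=False.

No, they are not logically equivalent.


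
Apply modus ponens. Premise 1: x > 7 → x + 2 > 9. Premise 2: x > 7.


Modus ponens: from (P → Q) and P, infer Q.
P = 'x > 7' is asserted, and P → Q holds, so Q follows.

x + 2 > 9.


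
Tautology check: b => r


Build the truth table over {b, r}:
b | r | φ
---------
False | False | True
True | False | False
False | True | True
True | True | True
Counterexample at row 2: with b=True, r=False, the formula is False.

No, it is not a tautology.


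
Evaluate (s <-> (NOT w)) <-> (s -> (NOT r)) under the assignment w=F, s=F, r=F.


Substitute w=F, s=F, r=F:
NOT w = T
s <-> (NOT w) = F <-> T = F
NOT r = T
s -> (NOT r) = F -> T = T
(s <-> (NOT w)) <-> (s -> (NOT r)) = F <-> T = F

F


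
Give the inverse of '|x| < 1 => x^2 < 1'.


The inverse of (P → Q) is (¬P → ¬Q). It is equivalent to the converse, not to the original.
Here P = '|x| < 1' and Q = 'x^2 < 1'.

If not (|x| < 1), then not (x^2 < 1).


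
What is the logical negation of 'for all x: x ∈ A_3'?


¬(for all x: φ) = there exists x: ¬φ, and ¬(there exists x: φ) = for all x: ¬φ.
Apply to the universal statement.

there exists x: NOT(x ∈ A_3)


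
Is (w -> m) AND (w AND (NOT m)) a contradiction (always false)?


Truth table over {m, w}:
m | w | φ
---------
F | F | F
T | F | F
F | T | F
T | T | F
Every row is false.

Yes, it is a contradiction.


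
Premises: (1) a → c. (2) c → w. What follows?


Hypothetical syllogism: from (P → Q) and (Q → R), infer (P → R).
Chain the two implications through the shared middle term 'c'.

a → w


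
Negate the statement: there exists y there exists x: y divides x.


Negation flips each quantifier (∀↔∃) and negates the inner predicate.
¬(there exists y there exists x: φ) = for all y for all x: ¬φ.

for all y for all x: NOT(y divides x)


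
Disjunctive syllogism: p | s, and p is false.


Disjunctive syllogism: from (P ∨ Q) and ¬P, infer Q.
One disjunct, 'p', is ruled out; the other must hold.

s


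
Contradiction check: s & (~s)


Truth table over {s}:
s | φ
-----
False | False
True | False
Every row is false.

Yes, it is a contradiction.


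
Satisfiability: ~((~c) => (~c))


Check all 2 assignments over {c}:
c | φ
-----
False | False
True | False
No assignment makes the formula true.

Unsatisfiable.


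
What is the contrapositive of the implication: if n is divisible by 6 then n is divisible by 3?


The contrapositive of (P → Q) is (¬Q → ¬P); it is logically equivalent to the original.
Here P = 'n is divisible by 6' and Q = 'n is divisible by 3'.

If not (n is divisible by 3), then not (n is divisible by 6).


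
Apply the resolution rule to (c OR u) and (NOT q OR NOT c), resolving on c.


The clauses contain complementary literals c and NOTc.
Resolution eliminates this pair and disjoins the remaining literals (merging duplicates).

(u OR NOT q)


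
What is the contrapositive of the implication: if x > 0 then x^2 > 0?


The contrapositive of (P → Q) is (¬Q → ¬P); it is logically equivalent to the original.
Here P = 'x > 0' and Q = 'x^2 > 0'.

If not (x^2 > 0), then not (x > 0).


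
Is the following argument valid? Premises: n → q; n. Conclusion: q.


This matches the form of modus ponens: the conclusion follows in every model of the premises.

Valid.


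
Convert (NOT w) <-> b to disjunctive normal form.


Step 1: (¬w) ↔ b is true exactly when both agree: ((¬w) ∧ b) ∨ (¬(¬w) ∧ ¬b).
Step 2: Eliminate any double negations (¬¬X = X).

((NOT w) AND b) OR (w AND (NOT b))


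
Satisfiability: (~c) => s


Search for a satisfying assignment over {c, s}.
Try c=True, s=False: the formula evaluates to True.
A satisfying assignment exists.

Satisfiable.


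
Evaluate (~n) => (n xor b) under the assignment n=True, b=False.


Substitute n=True, b=False:
~n = False
n xor b = True xor False = True
(~n) => (n xor b) = False => True = True

True


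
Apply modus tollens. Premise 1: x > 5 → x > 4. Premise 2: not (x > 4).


Modus tollens: from (P → Q) and ¬Q, infer ¬P.
Q = 'x > 4' is denied; since P → Q, P must also fail.

Not (x > 5).


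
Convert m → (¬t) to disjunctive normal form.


Step 1: Rewrite m → (¬t) as ¬m ∨ (¬t).

(¬m) ∨ (¬t)


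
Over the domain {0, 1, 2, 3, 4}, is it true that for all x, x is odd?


Evaluate the predicate on each element: 0:F, 1:T, 2:F, 3:T, 4:F.
Counterexample x = 0 fails the predicate.

F


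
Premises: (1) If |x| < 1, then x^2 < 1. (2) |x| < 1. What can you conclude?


Modus ponens: from (P → Q) and P, infer Q.
P = '|x| < 1' is asserted, and P → Q holds, so Q follows.

x^2 < 1.


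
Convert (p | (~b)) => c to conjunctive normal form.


Step 1: Rewrite as ¬(p ∨ (¬b)) ∨ c = (¬p ∧ ¬(¬b)) ∨ c.
Step 2: Distribute ∨ over ∧.
Step 3: Eliminate any double negations (¬¬X = X).

((~p) | c) & (b | c)


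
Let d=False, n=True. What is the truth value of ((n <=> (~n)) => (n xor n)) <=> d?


Substitute d=False, n=True:
~n = False
n <=> (~n) = True <=> False = False
n xor n = True xor True = False
(n <=> (~n)) => (n xor n) = False => False = True
((n <=> (~n)) => (n xor n)) <=> d = True <=> False = False

False


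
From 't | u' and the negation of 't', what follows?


Disjunctive syllogism: from (P ∨ Q) and ¬P, infer Q.
One disjunct, 't', is ruled out; the other must hold.

u


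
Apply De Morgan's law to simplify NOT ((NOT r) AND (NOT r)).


De Morgan: the negation of a conjunction is the disjunction of the negations.
Distribute NOT across AND, flipping it to OR, and negate each literal.

r OR r


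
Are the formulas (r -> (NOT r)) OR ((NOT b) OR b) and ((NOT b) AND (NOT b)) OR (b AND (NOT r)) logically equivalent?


Compare truth tables:
b | r | φ | ψ
-------------
F | F | T | T
T | F | T | T
F | T | T | T
T | T | T | F
They differ at row 4 (b=T, r=T): φ=T but ψ=F.

No, they are not logically equivalent.


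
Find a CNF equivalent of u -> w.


Step 1: Rewrite u → w as ¬u ∨ w.

(NOT u) OR w
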